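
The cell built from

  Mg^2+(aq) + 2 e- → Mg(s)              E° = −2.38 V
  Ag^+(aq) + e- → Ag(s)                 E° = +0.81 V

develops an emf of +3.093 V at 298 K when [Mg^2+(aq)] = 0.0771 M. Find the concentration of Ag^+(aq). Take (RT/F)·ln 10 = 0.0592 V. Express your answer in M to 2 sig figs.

0.0064 M

The Ag⁺/Ag couple has the larger reduction potential, so it is the cathode: E°cell = +0.81 − (−2.38) = +3.19 V and n = 2.
Since E = E° − (0.0592/n)·log Q, log Q = n(E° − E)/0.0592 = 3.277.
The balanced reaction is 2 Ag^+(aq) + Mg(s) → 2 Ag(s) + Mg^2+(aq), so Q = [Mg^2+(aq)] / [Ag^+(aq)]^2.
Isolating [Ag^+(aq)] in Q = 10^{3.277} yields log [Ag^+(aq)] = −2.195, i.e. 0.0064 M.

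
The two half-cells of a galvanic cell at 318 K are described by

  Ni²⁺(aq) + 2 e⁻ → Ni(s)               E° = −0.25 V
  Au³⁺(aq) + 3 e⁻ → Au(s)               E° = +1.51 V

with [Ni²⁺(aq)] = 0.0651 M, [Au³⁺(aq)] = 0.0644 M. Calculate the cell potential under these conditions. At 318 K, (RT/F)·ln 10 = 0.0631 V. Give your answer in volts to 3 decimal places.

The Au³⁺/Au couple has the more positive E°, so it is the cathode; Ni²⁺/Ni is the anode.
E°cell = E°cat − E°an = +1.51 − (−0.25) = +1.76 V; n = 6.
Balancing gives 2 Au³⁺(aq) + 3 Ni(s) → 2 Au(s) + 3 Ni²⁺(aq); hence Q = [Ni²⁺(aq)]^3 / [Au³⁺(aq)]^2 = 0.0665 (log Q = −1.177).
Applying E = E° − (RT ln10/nF)·log Q gives +1.76 − (0.0631/6)(−1.177) = +1.772 V.

+1.772 V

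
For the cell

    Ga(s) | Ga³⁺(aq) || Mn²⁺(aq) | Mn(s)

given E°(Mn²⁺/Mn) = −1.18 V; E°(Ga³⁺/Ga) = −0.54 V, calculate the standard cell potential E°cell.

By convention the left-hand electrode in cell notation is the anode (oxidation) and the right-hand electrode is the cathode (reduction).
E°cell = E°(right) − E°(left) = −1.18 − (−0.54) = −0.64 V.
The negative sign shows that, as written, the cell would require an external voltage to drive the reaction.

−0.64 V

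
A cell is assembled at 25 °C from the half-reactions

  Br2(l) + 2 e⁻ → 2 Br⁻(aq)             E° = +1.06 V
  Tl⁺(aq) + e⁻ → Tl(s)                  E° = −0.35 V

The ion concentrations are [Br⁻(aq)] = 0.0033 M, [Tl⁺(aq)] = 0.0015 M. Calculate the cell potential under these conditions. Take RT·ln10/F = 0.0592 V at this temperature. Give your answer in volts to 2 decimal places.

Br₂/Br⁻ is reduced (cathode, E° = +1.06 V) and Tl⁺/Tl is oxidized (anode).
The standard potential is +1.06 − (−0.35) = +1.41 V and the balanced reaction transfers n = 2 electrons.
For the overall reaction Br2(l) + 2 Tl(s) → 2 Br⁻(aq) + 2 Tl⁺(aq), Q = [Br⁻(aq)]^2·[Tl⁺(aq)]^2 = 2.45×10^−11, giving log Q = −10.611.
Applying E = E° − (RT ln10/nF)·log Q gives +1.41 − (0.0592/2)(−10.611) = +1.72 V.

+1.72 V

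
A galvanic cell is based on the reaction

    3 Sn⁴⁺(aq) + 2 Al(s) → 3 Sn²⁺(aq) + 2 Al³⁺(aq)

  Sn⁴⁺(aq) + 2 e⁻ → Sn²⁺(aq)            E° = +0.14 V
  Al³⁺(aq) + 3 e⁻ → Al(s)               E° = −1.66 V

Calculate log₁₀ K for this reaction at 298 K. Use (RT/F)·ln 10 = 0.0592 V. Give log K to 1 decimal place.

The Sn⁴⁺/Sn²⁺ couple is reduced (cathode); E°cell = +0.14 − (−1.66) = +1.80 V with n = 6.
At equilibrium E = 0, so log K = nE°cell / 0.0592 = (6)(+1.80) / 0.0592 = 182.4.

log K = 182.4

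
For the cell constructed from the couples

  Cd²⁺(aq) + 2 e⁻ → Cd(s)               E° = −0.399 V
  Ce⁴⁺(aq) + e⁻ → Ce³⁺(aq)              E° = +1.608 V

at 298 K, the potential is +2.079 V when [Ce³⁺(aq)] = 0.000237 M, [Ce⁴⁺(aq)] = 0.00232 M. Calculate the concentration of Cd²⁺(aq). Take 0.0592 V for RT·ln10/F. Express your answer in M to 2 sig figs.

With Ce⁴⁺/Ce³⁺ at the cathode and Cd²⁺/Cd at the anode, E°cell = +1.608 − (−0.399) = +2.007 V (n = 2).
Rearranging E = E° − (0.0592/n)·log Q gives log Q = 2(+2.007 − (+2.079))/0.0592 = −2.432.
For 2 Ce⁴⁺(aq) + Cd(s) → 2 Ce³⁺(aq) + Cd²⁺(aq), the reaction quotient is Q = ([Ce³⁺(aq)]^2·[Cd²⁺(aq)]) / [Ce⁴⁺(aq)]^2.
Solving for the unknown gives log [Cd²⁺(aq)] = −0.451, so [Cd²⁺(aq)] ≈ 0.35 M.

0.35 M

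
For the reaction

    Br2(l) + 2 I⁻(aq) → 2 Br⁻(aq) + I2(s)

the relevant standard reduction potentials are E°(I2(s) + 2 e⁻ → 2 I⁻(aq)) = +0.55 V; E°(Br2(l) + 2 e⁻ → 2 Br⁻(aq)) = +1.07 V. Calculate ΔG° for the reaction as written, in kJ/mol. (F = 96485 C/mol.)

In the reaction as written Br2(l) is reduced, so the Br₂/Br⁻ couple is the cathode and I₂/I⁻ is the anode.
E°cell = +1.07 − (+0.55) = +0.52 V; balancing electrons gives n = 2.
ΔG° = −nFE°cell = −(2)(96485)(+0.52) J/mol = −100 kJ/mol.

−100 kJ/mol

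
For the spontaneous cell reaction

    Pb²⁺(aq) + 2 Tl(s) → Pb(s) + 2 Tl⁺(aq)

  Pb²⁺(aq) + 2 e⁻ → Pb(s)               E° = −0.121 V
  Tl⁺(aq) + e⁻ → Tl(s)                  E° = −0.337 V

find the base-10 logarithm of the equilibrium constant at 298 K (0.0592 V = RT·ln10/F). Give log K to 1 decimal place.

The Pb²⁺/Pb couple is reduced (cathode); E°cell = −0.121 − (−0.337) = +0.216 V with n = 2.
At equilibrium E = 0, so log K = nE°cell / 0.0592 = (2)(+0.216) / 0.0592 = 7.3.

log K = 7.3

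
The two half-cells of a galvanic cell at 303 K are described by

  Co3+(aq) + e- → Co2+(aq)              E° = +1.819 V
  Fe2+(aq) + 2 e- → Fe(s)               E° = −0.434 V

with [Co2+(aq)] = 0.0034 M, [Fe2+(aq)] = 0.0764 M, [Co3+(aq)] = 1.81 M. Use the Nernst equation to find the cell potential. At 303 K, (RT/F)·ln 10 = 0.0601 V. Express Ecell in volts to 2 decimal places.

Since E°(Co³⁺/Co²⁺) > E°(Fe²⁺/Fe), Co³⁺/Co²⁺ serves as the cathode.
E°cell = E°cat − E°an = +1.819 − (−0.434) = +2.253 V; n = 2.
Balancing gives 2 Co3+(aq) + Fe(s) → 2 Co2+(aq) + Fe2+(aq); hence Q = ([Co2+(aq)]^2·[Fe2+(aq)]) / [Co3+(aq)]^2 = 2.7×10^−7 (log Q = −6.569).
Applying E = E° − (RT ln10/nF)·log Q gives +2.253 − (0.0601/2)(−6.569) = +2.45 V.

+2.45 V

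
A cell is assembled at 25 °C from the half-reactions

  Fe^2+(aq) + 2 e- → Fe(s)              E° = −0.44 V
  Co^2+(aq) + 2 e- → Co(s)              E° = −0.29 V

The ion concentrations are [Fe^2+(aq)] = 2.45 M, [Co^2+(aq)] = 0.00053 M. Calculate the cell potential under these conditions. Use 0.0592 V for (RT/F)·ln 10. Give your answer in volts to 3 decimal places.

+0.042 V

Co²⁺/Co is reduced (cathode, E° = −0.29 V) and Fe²⁺/Fe is oxidized (anode).
E°cell = −0.29 − (−0.44) = +0.15 V, with n = 2 electrons transferred.
For the overall reaction Co^2+(aq) + Fe(s) → Co(s) + Fe^2+(aq), Q = [Fe^2+(aq)] / [Co^2+(aq)] = 4.62×10^3, giving log Q = 3.665.
By the Nernst equation, E = +0.15 − (0.0592/2)·(3.665) = +0.042 V.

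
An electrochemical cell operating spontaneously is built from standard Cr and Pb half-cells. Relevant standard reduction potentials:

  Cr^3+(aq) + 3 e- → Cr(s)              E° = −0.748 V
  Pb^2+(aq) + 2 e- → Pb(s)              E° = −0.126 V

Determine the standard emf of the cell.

The Pb²⁺/Pb couple has the higher E°, so Pb ion is reduced (cathode) and Cr is oxidized (anode).
E°cell = E°(cathode) − E°(anode) = −0.126 − (−0.748) = +0.622 V.

+0.622 V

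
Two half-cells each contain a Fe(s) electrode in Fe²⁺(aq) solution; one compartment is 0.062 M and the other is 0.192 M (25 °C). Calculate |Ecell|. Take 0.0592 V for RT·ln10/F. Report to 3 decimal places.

For a concentration cell E°cell = 0, since both electrodes use the same couple.
The compartment with the higher Fe²⁺(aq) concentration (0.192 M) acts as the cathode; ions are reduced there and produced at the dilute (0.062 M) anode.
With n = 2, Ecell = −(0.0592/2)·log([dilute]/[conc]) = −(0.0592/2)·log(0.062/0.192) = +0.015 V.

0.015 V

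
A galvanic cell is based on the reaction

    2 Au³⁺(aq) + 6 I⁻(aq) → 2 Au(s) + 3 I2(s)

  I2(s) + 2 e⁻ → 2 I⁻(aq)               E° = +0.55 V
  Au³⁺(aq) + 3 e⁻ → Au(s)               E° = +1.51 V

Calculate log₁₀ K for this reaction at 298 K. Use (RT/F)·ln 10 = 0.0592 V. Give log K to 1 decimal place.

The Au³⁺/Au couple is reduced (cathode); E°cell = +1.51 − (+0.55) = +0.96 V with n = 6.
At equilibrium E = 0, so log K = nE°cell / 0.0592 = (6)(+0.96) / 0.0592 = 97.3.

log K = 97.3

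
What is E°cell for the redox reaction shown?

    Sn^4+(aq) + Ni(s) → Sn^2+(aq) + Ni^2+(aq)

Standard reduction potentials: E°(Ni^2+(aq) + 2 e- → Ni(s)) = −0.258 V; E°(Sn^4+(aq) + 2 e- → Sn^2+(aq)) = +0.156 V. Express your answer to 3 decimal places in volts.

+0.414 V

In the reaction as written, Sn^4+(aq) is reduced (cathode) and Ni^2+(aq) is produced by oxidation at the anode.
E°cell = E°(cathode) − E°(anode) = +0.156 − (−0.258) = +0.414 V.
The positive value indicates the reaction is spontaneous as written.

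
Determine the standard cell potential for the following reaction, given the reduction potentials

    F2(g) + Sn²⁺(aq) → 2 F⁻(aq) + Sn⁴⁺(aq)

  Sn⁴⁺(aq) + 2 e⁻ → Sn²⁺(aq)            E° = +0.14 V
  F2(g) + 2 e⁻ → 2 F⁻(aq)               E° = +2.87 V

F2(g) gains electrons, so the F₂/F⁻ couple is the cathode; the Sn⁴⁺/Sn²⁺ couple is the anode.
E°cell = E°(cathode) − E°(anode) = +2.87 − (+0.14) = +2.73 V.

+2.73 V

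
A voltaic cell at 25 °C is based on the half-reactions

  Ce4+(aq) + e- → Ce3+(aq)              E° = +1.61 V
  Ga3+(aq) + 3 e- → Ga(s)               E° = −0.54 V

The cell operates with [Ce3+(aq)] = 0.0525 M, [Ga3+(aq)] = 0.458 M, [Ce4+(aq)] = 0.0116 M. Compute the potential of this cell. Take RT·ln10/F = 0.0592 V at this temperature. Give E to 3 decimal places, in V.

+2.118 V

Since E°(Ce⁴⁺/Ce³⁺) > E°(Ga³⁺/Ga), Ce⁴⁺/Ce³⁺ serves as the cathode.
E°cell = +1.61 − (−0.54) = +2.15 V, with n = 3 electrons transferred.
The balanced reaction is 3 Ce4+(aq) + Ga(s) → 3 Ce3+(aq) + Ga3+(aq), so Q = ([Ce3+(aq)]^3·[Ga3+(aq)]) / [Ce4+(aq)]^3 = 42.5 and log Q = 1.628.
E = E° − (0.0592/n)·log Q = +2.15 − (0.0592/3)(1.628) = +2.118 V.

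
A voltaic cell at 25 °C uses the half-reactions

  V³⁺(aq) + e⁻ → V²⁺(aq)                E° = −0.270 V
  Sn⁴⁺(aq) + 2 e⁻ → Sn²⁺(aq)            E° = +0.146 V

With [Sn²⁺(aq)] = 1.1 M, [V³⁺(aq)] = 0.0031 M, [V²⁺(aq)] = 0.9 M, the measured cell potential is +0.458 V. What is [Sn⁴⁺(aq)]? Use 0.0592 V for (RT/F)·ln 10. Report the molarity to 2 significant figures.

0.00034 M

With Sn⁴⁺/Sn²⁺ at the cathode and V³⁺/V²⁺ at the anode, E°cell = +0.146 − (−0.270) = +0.416 V (n = 2).
Since E = E° − (0.0592/n)·log Q, log Q = n(E° − E)/0.0592 = −1.419.
Balancing electrons gives Sn⁴⁺(aq) + 2 V²⁺(aq) → Sn²⁺(aq) + 2 V³⁺(aq); thus Q = ([Sn²⁺(aq)]·[V³⁺(aq)]^2) / ([Sn⁴⁺(aq)]·[V²⁺(aq)]^2).
Isolating [Sn⁴⁺(aq)] in Q = 10^{−1.419} yields log [Sn⁴⁺(aq)] = −3.465, i.e. 0.00034 M.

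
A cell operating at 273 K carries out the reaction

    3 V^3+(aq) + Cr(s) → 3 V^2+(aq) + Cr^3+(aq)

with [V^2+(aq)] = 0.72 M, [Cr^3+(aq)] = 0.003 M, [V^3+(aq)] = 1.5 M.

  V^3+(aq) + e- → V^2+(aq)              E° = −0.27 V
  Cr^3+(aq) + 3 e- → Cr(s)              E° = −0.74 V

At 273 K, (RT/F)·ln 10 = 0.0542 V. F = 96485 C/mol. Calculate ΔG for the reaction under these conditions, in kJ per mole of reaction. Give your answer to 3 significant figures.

The standard cell potential is −0.27 − (−0.74) = +0.47 V, with n = 3 electrons in the balanced equation.
The reaction quotient is ([V^2+(aq)]^3·[Cr^3+(aq)]) / [V^3+(aq)]^3 = 0.000332; by Nernst, E = +0.47 − (0.0542/3)(−3.479) = +0.5329 V.
Then ΔG = −nFE = −3 × 96485 × +0.5329 J/mol = −154 kJ/mol.

−154 kJ/mol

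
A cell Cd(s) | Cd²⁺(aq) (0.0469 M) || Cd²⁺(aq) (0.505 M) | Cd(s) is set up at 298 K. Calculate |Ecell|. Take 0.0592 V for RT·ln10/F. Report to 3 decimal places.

For a concentration cell E°cell = 0, since both electrodes use the same couple.
The compartment with the higher Cd²⁺(aq) concentration (0.505 M) acts as the cathode; ions are reduced there and produced at the dilute (0.0469 M) anode.
With n = 2, Ecell = −(0.0592/2)·log([dilute]/[conc]) = −(0.0592/2)·log(0.0469/0.505) = +0.031 V.

0.031 V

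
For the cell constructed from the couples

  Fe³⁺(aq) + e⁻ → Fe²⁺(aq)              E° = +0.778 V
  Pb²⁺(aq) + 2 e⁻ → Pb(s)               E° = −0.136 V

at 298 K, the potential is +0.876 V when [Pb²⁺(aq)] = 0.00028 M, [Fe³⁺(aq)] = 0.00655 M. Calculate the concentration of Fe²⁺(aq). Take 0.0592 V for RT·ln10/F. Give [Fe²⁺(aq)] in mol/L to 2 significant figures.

The Fe³⁺/Fe²⁺ couple has the larger reduction potential, so it is the cathode: E°cell = +0.778 − (−0.136) = +0.914 V and n = 2.
Since E = E° − (0.0592/n)·log Q, log Q = n(E° − E)/0.0592 = 1.284.
For 2 Fe³⁺(aq) + Pb(s) → 2 Fe²⁺(aq) + Pb²⁺(aq), the reaction quotient is Q = ([Fe²⁺(aq)]^2·[Pb²⁺(aq)]) / [Fe³⁺(aq)]^2.
Solving for the unknown gives log [Fe²⁺(aq)] = 0.235, so [Fe²⁺(aq)] ≈ 1.7 M.

1.7 M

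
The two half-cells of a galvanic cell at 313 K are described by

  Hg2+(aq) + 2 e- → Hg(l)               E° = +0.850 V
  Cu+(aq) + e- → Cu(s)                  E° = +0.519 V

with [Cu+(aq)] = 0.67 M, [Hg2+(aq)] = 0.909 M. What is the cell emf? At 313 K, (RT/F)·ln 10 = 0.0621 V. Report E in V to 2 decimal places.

Hg²⁺/Hg is reduced (cathode, E° = +0.850 V) and Cu⁺/Cu is oxidized (anode).
E°cell = E°cat − E°an = +0.850 − (+0.519) = +0.331 V; n = 2.
For the overall reaction Hg2+(aq) + 2 Cu(s) → Hg(l) + 2 Cu+(aq), Q = [Cu+(aq)]^2 / [Hg2+(aq)] = 0.494, giving log Q = −0.306.
E = E° − (0.0621/n)·log Q = +0.331 − (0.0621/2)(−0.306) = +0.34 V.

+0.34 V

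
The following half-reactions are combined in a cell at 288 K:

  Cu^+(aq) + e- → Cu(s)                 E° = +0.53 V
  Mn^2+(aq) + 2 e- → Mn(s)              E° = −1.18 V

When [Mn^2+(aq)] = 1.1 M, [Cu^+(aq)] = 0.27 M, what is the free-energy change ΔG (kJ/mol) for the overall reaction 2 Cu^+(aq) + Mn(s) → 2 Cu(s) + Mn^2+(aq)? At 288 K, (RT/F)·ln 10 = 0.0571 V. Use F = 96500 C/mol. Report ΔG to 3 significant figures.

The standard cell potential is +0.53 − (−1.18) = +1.71 V, with n = 2 electrons in the balanced equation.
The reaction quotient is [Mn^2+(aq)] / [Cu^+(aq)]^2 = 15.1; by Nernst, E = +1.71 − (0.0571/2)(1.179) = +1.6763 V.
Finally ΔG = −nFE = −(2)(96500 C/mol)(+1.6763 V) = −324 kJ/mol.

−324 kJ/mol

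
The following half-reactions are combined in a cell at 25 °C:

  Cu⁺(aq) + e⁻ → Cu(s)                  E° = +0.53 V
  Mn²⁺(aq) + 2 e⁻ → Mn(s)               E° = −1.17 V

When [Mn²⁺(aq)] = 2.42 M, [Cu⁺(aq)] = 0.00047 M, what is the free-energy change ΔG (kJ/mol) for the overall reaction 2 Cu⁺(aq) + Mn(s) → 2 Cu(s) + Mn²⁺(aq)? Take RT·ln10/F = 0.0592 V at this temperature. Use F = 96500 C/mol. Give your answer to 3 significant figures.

−288 kJ/mol

With Cu⁺/Cu reduced at the cathode, E°cell = +0.53 − (−1.17) = +1.70 V and n = 2.
Here Q = [Mn²⁺(aq)] / [Cu⁺(aq)]^2 = 1.1×10^7 (log Q = 7.040), giving E = +1.70 − (0.0592/2)·(7.040) = +1.4916 V.
Then ΔG = −nFE = −2 × 96500 × +1.4916 J/mol = −288 kJ/mol.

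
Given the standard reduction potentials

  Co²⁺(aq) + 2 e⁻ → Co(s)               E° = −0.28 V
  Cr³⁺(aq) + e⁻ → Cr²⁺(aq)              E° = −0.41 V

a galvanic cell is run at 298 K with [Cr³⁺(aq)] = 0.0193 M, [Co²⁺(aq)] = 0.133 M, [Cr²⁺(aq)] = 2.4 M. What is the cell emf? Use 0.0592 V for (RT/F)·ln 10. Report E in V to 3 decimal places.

Co²⁺/Co is reduced (cathode, E° = −0.28 V) and Cr³⁺/Cr²⁺ is oxidized (anode).
The standard potential is −0.28 − (−0.41) = +0.13 V and the balanced reaction transfers n = 2 electrons.
The balanced reaction is Co²⁺(aq) + 2 Cr²⁺(aq) → Co(s) + 2 Cr³⁺(aq), so Q = [Cr³⁺(aq)]^2 / ([Co²⁺(aq)]·[Cr²⁺(aq)]^2) = 0.000486 and log Q = −3.313.
Applying E = E° − (RT ln10/nF)·log Q gives +0.13 − (0.0592/2)(−3.313) = +0.228 V.

+0.228 V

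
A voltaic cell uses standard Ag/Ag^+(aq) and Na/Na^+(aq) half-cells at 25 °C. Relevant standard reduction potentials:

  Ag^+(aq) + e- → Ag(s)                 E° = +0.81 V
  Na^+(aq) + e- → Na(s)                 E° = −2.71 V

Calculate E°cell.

Of the two couples in this cell, the one with the more positive reduction potential is reduced at the cathode: here that is Ag⁺/Ag (+0.81 V); Na⁺/Na (−2.71 V) is the anode.
E°cell = E°(cathode) − E°(anode) = +0.81 − (−2.71) = +3.52 V.

+3.52 V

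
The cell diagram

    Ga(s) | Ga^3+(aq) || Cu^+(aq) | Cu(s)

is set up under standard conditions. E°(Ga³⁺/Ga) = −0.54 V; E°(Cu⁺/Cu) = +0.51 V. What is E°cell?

+1.05 V

By convention the left-hand electrode in cell notation is the anode (oxidation) and the right-hand electrode is the cathode (reduction).
E°cell = E°(right) − E°(left) = +0.51 − (−0.54) = +1.05 V.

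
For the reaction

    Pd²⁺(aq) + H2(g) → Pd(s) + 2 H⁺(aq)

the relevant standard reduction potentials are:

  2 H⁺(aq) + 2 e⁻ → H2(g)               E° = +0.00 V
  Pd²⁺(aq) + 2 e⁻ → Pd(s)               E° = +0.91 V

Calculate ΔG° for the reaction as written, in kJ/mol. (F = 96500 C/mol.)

−176 kJ/mol

In the reaction as written Pd²⁺(aq) is reduced, so the Pd²⁺/Pd couple is the cathode and 2H⁺/H₂ is the anode.
E°cell = +0.91 − (+0.00) = +0.91 V; balancing electrons gives n = 2.
ΔG° = −nFE°cell = −(2)(96500)(+0.91) J/mol = −176 kJ/mol.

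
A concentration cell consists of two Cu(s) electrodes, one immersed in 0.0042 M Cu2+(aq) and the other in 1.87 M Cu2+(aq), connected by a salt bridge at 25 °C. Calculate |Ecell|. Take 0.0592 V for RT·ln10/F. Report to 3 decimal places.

0.078 V

For a concentration cell E°cell = 0, since both electrodes use the same couple.
The compartment with the higher Cu2+(aq) concentration (1.87 M) acts as the cathode; ions are reduced there and produced at the dilute (0.0042 M) anode.
With n = 2, Ecell = −(0.0592/2)·log([dilute]/[conc]) = −(0.0592/2)·log(0.0042/1.87) = +0.078 V.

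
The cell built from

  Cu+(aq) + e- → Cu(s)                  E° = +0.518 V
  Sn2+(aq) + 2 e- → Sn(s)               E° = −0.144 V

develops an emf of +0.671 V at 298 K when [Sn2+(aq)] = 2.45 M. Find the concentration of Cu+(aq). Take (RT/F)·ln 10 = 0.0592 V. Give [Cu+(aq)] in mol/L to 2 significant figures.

With Cu⁺/Cu at the cathode and Sn²⁺/Sn at the anode, E°cell = +0.518 − (−0.144) = +0.662 V (n = 2).
Since E = E° − (0.0592/n)·log Q, log Q = n(E° − E)/0.0592 = −0.304.
For 2 Cu+(aq) + Sn(s) → 2 Cu(s) + Sn2+(aq), the reaction quotient is Q = [Sn2+(aq)] / [Cu+(aq)]^2.
Substituting the known concentrations and solving, log [Cu+(aq)] = 0.347 and [Cu+(aq)] = 2.2 M.

2.2 M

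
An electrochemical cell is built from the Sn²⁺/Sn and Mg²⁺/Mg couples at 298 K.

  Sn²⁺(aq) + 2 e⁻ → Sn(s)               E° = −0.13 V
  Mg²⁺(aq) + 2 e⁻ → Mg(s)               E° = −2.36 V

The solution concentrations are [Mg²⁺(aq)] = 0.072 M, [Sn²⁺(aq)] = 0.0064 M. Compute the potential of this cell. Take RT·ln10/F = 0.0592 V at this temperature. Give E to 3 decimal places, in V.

+2.199 V

The Sn²⁺/Sn couple has the more positive E°, so it is the cathode; Mg²⁺/Mg is the anode.
E°cell = −0.13 − (−2.36) = +2.23 V, with n = 2 electrons transferred.
The balanced reaction is Sn²⁺(aq) + Mg(s) → Sn(s) + Mg²⁺(aq), so Q = [Mg²⁺(aq)] / [Sn²⁺(aq)] = 11.2 and log Q = 1.051.
By the Nernst equation, E = +2.23 − (0.0592/2)·(1.051) = +2.199 V.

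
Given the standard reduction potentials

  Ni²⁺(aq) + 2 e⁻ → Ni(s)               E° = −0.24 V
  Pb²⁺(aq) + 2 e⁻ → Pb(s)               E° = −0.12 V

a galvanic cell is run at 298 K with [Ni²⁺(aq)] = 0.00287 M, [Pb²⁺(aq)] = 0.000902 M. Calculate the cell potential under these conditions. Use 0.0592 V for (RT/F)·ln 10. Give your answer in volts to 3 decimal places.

+0.105 V

Pb²⁺/Pb is reduced (cathode, E° = −0.12 V) and Ni²⁺/Ni is oxidized (anode).
E°cell = −0.12 − (−0.24) = +0.12 V, with n = 2 electrons transferred.
The balanced reaction is Pb²⁺(aq) + Ni(s) → Pb(s) + Ni²⁺(aq), so Q = [Ni²⁺(aq)] / [Pb²⁺(aq)] = 3.18 and log Q = 0.503.
E = E° − (0.0592/n)·log Q = +0.12 − (0.0592/2)(0.503) = +0.105 V.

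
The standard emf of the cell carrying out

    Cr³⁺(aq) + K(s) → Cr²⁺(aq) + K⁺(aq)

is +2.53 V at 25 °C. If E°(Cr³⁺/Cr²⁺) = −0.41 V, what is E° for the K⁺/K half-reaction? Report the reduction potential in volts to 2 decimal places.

In the reaction as written the Cr³⁺/Cr²⁺ couple is reduced (cathode) and K⁺/K is oxidized (anode), so E°cell = E°(Cr³⁺/Cr²⁺) − E°(K⁺/K).
E°(K⁺/K) = E°(cathode) − E°cell = −0.41 − (+2.53) = −2.94 V.

−2.94 V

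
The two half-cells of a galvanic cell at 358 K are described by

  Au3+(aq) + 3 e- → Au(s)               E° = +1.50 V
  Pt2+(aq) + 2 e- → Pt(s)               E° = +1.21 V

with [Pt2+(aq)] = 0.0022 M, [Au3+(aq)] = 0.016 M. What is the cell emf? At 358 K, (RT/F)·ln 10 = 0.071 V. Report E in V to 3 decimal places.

+0.342 V

Au³⁺/Au is reduced (cathode, E° = +1.50 V) and Pt²⁺/Pt is oxidized (anode).
E°cell = E°cat − E°an = +1.50 − (+1.21) = +0.29 V; n = 6.
Balancing gives 2 Au3+(aq) + 3 Pt(s) → 2 Au(s) + 3 Pt2+(aq); hence Q = [Pt2+(aq)]^3 / [Au3+(aq)]^2 = 4.16×10^−5 (log Q = −4.381).
Applying E = E° − (RT ln10/nF)·log Q gives +0.29 − (0.071/6)(−4.381) = +0.342 V.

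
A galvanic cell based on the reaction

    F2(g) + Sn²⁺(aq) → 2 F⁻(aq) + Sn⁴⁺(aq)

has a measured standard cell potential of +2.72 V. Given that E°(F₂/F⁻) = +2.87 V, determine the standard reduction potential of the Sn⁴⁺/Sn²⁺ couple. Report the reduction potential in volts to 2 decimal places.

+0.15 V

In the reaction as written the F₂/F⁻ couple is reduced (cathode) and Sn⁴⁺/Sn²⁺ is oxidized (anode), so E°cell = E°(F₂/F⁻) − E°(Sn⁴⁺/Sn²⁺).
E°(Sn⁴⁺/Sn²⁺) = E°(cathode) − E°cell = +2.87 − (+2.72) = +0.15 V.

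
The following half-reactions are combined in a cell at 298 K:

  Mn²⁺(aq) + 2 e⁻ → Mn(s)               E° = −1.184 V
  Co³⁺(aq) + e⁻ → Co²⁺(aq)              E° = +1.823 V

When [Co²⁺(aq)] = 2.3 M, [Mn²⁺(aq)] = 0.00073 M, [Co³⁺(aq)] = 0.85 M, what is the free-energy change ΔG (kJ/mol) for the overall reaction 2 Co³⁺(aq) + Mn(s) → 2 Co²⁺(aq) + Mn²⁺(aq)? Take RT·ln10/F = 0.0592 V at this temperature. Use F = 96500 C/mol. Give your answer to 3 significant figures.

−593 kJ/mol

The standard cell potential is +1.823 − (−1.184) = +3.007 V, with n = 2 electrons in the balanced equation.
The reaction quotient is ([Co²⁺(aq)]^2·[Mn²⁺(aq)]) / [Co³⁺(aq)]^2 = 0.00534; by Nernst, E = +3.007 − (0.0592/2)(−2.272) = +3.0743 V.
Then ΔG = −nFE = −2 × 96500 × +3.0743 J/mol = −593 kJ/mol.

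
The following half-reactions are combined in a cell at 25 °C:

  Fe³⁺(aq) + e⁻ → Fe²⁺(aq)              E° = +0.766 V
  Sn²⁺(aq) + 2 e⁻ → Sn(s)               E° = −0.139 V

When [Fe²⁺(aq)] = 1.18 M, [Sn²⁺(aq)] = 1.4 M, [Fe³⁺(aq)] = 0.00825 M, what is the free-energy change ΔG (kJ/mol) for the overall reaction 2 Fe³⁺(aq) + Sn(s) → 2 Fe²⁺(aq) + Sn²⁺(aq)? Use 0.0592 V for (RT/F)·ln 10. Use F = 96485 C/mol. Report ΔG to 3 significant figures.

−149 kJ/mol

E°cell = +0.766 − (−0.139) = +0.905 V; the balanced reaction transfers n = 2 electrons.
Q = ([Fe²⁺(aq)]^2·[Sn²⁺(aq)]) / [Fe³⁺(aq)]^2 = 2.86×10^4, so log Q = 4.457 and E = +0.905 − (0.0592/2)(4.457) = +0.7731 V.
ΔG = −nFE = −(2)(96485)(+0.7731) J/mol = −149 kJ/mol.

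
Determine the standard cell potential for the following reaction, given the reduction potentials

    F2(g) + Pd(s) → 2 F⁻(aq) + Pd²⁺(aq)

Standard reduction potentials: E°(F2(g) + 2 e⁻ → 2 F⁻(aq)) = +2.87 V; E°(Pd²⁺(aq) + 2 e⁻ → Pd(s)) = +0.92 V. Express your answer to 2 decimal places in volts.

F2(g) gains electrons, so the F₂/F⁻ couple is the cathode; the Pd²⁺/Pd couple is the anode.
E°cell = E°(cathode) − E°(anode) = +2.87 − (+0.92) = +1.95 V.

+1.95 V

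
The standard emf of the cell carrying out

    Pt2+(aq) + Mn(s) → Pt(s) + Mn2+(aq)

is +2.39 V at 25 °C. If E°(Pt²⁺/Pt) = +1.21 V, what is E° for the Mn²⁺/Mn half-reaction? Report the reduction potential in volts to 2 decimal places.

−1.18 V

In the reaction as written the Pt²⁺/Pt couple is reduced (cathode) and Mn²⁺/Mn is oxidized (anode), so E°cell = E°(Pt²⁺/Pt) − E°(Mn²⁺/Mn).
E°(Mn²⁺/Mn) = E°(cathode) − E°cell = +1.21 − (+2.39) = −1.18 V.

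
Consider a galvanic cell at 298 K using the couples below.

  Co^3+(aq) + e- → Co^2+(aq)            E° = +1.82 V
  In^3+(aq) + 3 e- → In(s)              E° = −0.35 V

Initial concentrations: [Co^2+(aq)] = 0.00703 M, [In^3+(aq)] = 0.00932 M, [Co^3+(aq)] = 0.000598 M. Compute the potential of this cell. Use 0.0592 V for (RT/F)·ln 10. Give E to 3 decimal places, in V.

The Co³⁺/Co²⁺ couple has the more positive E°, so it is the cathode; In³⁺/In is the anode.
The standard potential is +1.82 − (−0.35) = +2.17 V and the balanced reaction transfers n = 3 electrons.
For the overall reaction 3 Co^3+(aq) + In(s) → 3 Co^2+(aq) + In^3+(aq), Q = ([Co^2+(aq)]^3·[In^3+(aq)]) / [Co^3+(aq)]^3 = 15.1, giving log Q = 1.180.
E = E° − (0.0592/n)·log Q = +2.17 − (0.0592/3)(1.180) = +2.147 V.

+2.147 V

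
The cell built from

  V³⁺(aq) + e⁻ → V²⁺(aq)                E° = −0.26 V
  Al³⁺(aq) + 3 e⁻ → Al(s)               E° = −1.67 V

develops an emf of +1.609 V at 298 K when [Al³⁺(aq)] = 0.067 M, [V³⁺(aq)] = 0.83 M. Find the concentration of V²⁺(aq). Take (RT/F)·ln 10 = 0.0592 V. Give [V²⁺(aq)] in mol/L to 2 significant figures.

0.00089 M

V³⁺/V²⁺ is the cathode (higher E°); E°cell = −0.26 − (−1.67) = +1.41 V with n = 3.
Rearranging E = E° − (0.0592/n)·log Q gives log Q = 3(+1.41 − (+1.609))/0.0592 = −10.084.
The balanced reaction is 3 V³⁺(aq) + Al(s) → 3 V²⁺(aq) + Al³⁺(aq), so Q = ([V²⁺(aq)]^3·[Al³⁺(aq)]) / [V³⁺(aq)]^3.
Solving for the unknown gives log [V²⁺(aq)] = −3.051, so [V²⁺(aq)] ≈ 0.00089 M.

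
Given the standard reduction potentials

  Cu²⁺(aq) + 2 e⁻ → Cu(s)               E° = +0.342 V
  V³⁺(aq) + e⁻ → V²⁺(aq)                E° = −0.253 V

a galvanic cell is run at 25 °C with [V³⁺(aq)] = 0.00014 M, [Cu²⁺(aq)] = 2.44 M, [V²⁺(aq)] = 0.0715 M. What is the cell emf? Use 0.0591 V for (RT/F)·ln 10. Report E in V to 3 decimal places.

+0.767 V

The Cu²⁺/Cu couple has the more positive E°, so it is the cathode; V³⁺/V²⁺ is the anode.
The standard potential is +0.342 − (−0.253) = +0.595 V and the balanced reaction transfers n = 2 electrons.
The balanced reaction is Cu²⁺(aq) + 2 V²⁺(aq) → Cu(s) + 2 V³⁺(aq), so Q = [V³⁺(aq)]^2 / ([Cu²⁺(aq)]·[V²⁺(aq)]^2) = 1.57×10^−6 and log Q = −5.804.
E = E° − (0.0591/n)·log Q = +0.595 − (0.0591/2)(−5.804) = +0.767 V.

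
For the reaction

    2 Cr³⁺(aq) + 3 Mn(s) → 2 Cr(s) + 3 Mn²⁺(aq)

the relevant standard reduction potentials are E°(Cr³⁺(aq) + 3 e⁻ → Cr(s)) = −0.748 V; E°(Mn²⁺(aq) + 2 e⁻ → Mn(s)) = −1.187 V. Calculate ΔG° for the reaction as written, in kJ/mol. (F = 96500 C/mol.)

In the reaction as written Cr³⁺(aq) is reduced, so the Cr³⁺/Cr couple is the cathode and Mn²⁺/Mn is the anode.
E°cell = −0.748 − (−1.187) = +0.439 V; balancing electrons gives n = 6.
ΔG° = −nFE°cell = −(6)(96500)(+0.439) J/mol = −254 kJ/mol.

−254 kJ/mol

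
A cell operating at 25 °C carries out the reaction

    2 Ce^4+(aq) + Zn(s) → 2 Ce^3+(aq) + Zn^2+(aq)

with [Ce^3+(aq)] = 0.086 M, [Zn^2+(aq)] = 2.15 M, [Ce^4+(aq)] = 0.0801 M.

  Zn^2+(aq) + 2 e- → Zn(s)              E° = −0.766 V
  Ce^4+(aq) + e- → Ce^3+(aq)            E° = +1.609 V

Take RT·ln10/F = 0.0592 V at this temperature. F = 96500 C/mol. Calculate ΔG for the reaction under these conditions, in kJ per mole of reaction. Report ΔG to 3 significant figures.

−456 kJ/mol

The standard cell potential is +1.609 − (−0.766) = +2.375 V, with n = 2 electrons in the balanced equation.
The reaction quotient is ([Ce^3+(aq)]^2·[Zn^2+(aq)]) / [Ce^4+(aq)]^2 = 2.48; by Nernst, E = +2.375 − (0.0592/2)(0.394) = +2.3633 V.
Then ΔG = −nFE = −2 × 96500 × +2.3633 J/mol = −456 kJ/mol.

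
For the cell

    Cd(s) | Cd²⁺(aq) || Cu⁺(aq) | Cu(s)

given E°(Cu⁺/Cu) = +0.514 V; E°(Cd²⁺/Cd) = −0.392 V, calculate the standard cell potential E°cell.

+0.906 V

By convention the left-hand electrode in cell notation is the anode (oxidation) and the right-hand electrode is the cathode (reduction).
E°cell = E°(right) − E°(left) = +0.514 − (−0.392) = +0.906 V.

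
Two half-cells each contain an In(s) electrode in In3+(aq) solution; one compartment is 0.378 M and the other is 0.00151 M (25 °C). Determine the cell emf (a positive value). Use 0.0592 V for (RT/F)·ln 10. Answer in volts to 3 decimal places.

For a concentration cell E°cell = 0, since both electrodes use the same couple.
The compartment with the higher In3+(aq) concentration (0.378 M) acts as the cathode; ions are reduced there and produced at the dilute (0.00151 M) anode.
With n = 3, Ecell = −(0.0592/3)·log([dilute]/[conc]) = −(0.0592/3)·log(0.00151/0.378) = +0.047 V.

0.047 V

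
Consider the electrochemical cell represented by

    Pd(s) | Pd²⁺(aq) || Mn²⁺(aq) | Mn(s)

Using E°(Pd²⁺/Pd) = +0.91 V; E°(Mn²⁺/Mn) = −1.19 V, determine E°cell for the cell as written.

−2.10 V

By convention the left-hand electrode in cell notation is the anode (oxidation) and the right-hand electrode is the cathode (reduction).
E°cell = E°(right) − E°(left) = −1.19 − (+0.91) = −2.10 V.
The negative sign shows that, as written, the cell would require an external voltage to drive the reaction.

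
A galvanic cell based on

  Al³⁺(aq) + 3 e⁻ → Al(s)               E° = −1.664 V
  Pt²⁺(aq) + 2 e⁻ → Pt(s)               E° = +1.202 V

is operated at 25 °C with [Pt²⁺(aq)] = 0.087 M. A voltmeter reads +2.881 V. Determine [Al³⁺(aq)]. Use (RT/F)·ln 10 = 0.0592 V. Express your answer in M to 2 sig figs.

With Pt²⁺/Pt at the cathode and Al³⁺/Al at the anode, E°cell = +1.202 − (−1.664) = +2.866 V (n = 6).
From the Nernst equation, log Q = n(E° − E)/0.0592 = 6·(+2.866 − (+2.881))/0.0592 = −1.520.
The balanced reaction is 3 Pt²⁺(aq) + 2 Al(s) → 3 Pt(s) + 2 Al³⁺(aq), so Q = [Al³⁺(aq)]^2 / [Pt²⁺(aq)]^3.
Substituting the known concentrations and solving, log [Al³⁺(aq)] = −2.351 and [Al³⁺(aq)] = 0.0045 M.

0.0045 M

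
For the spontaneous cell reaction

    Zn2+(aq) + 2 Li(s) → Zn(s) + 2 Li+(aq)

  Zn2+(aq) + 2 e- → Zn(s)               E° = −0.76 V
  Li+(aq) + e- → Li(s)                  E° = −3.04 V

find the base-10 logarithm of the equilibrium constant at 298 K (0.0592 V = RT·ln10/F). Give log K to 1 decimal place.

log K = 77.0

The Zn²⁺/Zn couple is reduced (cathode); E°cell = −0.76 − (−3.04) = +2.28 V with n = 2.
At equilibrium E = 0, so log K = nE°cell / 0.0592 = (2)(+2.28) / 0.0592 = 77.0.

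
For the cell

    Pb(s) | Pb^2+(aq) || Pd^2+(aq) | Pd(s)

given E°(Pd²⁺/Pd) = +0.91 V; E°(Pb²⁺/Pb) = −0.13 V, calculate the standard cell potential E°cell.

+1.04 V

By convention the left-hand electrode in cell notation is the anode (oxidation) and the right-hand electrode is the cathode (reduction).
E°cell = E°(right) − E°(left) = +0.91 − (−0.13) = +1.04 V.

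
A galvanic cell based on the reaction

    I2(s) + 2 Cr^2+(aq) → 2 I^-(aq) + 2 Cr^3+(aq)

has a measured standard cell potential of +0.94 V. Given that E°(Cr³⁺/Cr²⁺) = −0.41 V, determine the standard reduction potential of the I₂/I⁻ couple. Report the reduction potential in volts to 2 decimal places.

+0.53 V

In the reaction as written the I₂/I⁻ couple is reduced (cathode) and Cr³⁺/Cr²⁺ is oxidized (anode), so E°cell = E°(I₂/I⁻) − E°(Cr³⁺/Cr²⁺).
E°(I₂/I⁻) = E°cell + E°(anode) = +0.94 + (−0.41) = +0.53 V.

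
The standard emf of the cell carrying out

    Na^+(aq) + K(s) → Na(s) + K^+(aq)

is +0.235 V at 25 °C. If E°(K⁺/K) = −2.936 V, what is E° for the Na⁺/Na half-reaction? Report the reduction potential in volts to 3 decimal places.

In the reaction as written the Na⁺/Na couple is reduced (cathode) and K⁺/K is oxidized (anode), so E°cell = E°(Na⁺/Na) − E°(K⁺/K).
E°(Na⁺/Na) = E°cell + E°(anode) = +0.235 + (−2.936) = −2.701 V.

−2.701 V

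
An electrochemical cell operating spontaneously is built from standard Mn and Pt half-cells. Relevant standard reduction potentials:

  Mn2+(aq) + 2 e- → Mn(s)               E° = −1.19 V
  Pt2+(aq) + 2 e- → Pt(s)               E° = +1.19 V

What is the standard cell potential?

+2.38 V

The Pt²⁺/Pt couple has the higher E°, so Pt ion is reduced (cathode) and Mn is oxidized (anode).
E°cell = E°(cathode) − E°(anode) = +1.19 − (−1.19) = +2.38 V.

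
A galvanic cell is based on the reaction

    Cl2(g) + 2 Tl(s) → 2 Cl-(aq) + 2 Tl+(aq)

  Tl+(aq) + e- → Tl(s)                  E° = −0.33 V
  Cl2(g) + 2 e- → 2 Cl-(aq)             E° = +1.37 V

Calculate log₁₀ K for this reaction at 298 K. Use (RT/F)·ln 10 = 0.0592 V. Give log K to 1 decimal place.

The Cl₂/Cl⁻ couple is reduced (cathode); E°cell = +1.37 − (−0.33) = +1.70 V with n = 2.
At equilibrium E = 0, so log K = nE°cell / 0.0592 = (2)(+1.70) / 0.0592 = 57.4.

log K = 57.4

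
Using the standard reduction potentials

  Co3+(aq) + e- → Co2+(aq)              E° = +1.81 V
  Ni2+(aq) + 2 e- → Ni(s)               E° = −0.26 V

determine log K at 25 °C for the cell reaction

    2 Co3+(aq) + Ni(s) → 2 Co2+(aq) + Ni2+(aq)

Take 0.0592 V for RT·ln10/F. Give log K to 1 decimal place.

The Co³⁺/Co²⁺ couple is reduced (cathode); E°cell = +1.81 − (−0.26) = +2.07 V with n = 2.
At equilibrium E = 0, so log K = nE°cell / 0.0592 = (2)(+2.07) / 0.0592 = 69.9.

log K = 69.9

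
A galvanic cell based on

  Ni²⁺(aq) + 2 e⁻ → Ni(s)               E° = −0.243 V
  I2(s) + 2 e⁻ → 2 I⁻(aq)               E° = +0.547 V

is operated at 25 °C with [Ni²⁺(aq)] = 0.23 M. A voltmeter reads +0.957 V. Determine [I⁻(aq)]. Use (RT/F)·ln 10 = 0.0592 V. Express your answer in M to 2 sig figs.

With I₂/I⁻ at the cathode and Ni²⁺/Ni at the anode, E°cell = +0.547 − (−0.243) = +0.790 V (n = 2).
Rearranging E = E° − (0.0592/n)·log Q gives log Q = 2(+0.790 − (+0.957))/0.0592 = −5.642.
For I2(s) + Ni(s) → 2 I⁻(aq) + Ni²⁺(aq), the reaction quotient is Q = [I⁻(aq)]^2·[Ni²⁺(aq)].
Solving for the unknown gives log [I⁻(aq)] = −2.502, so [I⁻(aq)] ≈ 0.0031 M.

0.0031 M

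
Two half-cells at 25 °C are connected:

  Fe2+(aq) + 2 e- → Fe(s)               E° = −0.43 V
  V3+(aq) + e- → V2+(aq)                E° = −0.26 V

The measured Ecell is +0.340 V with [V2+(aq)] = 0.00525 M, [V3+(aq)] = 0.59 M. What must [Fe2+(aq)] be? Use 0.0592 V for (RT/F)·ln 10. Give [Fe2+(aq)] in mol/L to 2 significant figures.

0.023 M

V³⁺/V²⁺ is the cathode (higher E°); E°cell = −0.26 − (−0.43) = +0.17 V with n = 2.
From the Nernst equation, log Q = n(E° − E)/0.0592 = 2·(+0.17 − (+0.340))/0.0592 = −5.743.
For 2 V3+(aq) + Fe(s) → 2 V2+(aq) + Fe2+(aq), the reaction quotient is Q = ([V2+(aq)]^2·[Fe2+(aq)]) / [V3+(aq)]^2.
Isolating [Fe2+(aq)] in Q = 10^{−5.743} yields log [Fe2+(aq)] = −1.642, i.e. 0.023 M.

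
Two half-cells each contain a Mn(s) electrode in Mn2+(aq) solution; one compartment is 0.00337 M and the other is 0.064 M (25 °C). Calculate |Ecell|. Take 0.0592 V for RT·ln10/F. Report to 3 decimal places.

For a concentration cell E°cell = 0, since both electrodes use the same couple.
The compartment with the higher Mn2+(aq) concentration (0.064 M) acts as the cathode; ions are reduced there and produced at the dilute (0.00337 M) anode.
With n = 2, Ecell = −(0.0592/2)·log([dilute]/[conc]) = −(0.0592/2)·log(0.00337/0.064) = +0.038 V.

0.038 V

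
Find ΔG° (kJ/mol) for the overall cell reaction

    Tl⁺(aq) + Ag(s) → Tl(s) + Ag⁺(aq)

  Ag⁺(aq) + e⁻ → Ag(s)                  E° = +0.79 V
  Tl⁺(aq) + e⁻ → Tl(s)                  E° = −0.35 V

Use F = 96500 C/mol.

+110 kJ/mol

In the reaction as written Tl⁺(aq) is reduced, so the Tl⁺/Tl couple is the cathode and Ag⁺/Ag is the anode.
E°cell = −0.35 − (+0.79) = −1.14 V; balancing electrons gives n = 1.
ΔG° = −nFE°cell = −(1)(96500)(−1.14) J/mol = +110 kJ/mol.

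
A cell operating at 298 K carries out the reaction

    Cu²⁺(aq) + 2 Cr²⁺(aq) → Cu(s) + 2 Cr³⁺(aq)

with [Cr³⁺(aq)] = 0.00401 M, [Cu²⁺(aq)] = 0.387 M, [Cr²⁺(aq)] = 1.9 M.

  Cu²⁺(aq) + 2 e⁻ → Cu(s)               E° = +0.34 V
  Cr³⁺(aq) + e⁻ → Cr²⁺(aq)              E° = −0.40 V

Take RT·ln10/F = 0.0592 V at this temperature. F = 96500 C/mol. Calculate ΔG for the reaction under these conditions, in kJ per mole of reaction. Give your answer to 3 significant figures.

−171 kJ/mol

With Cu²⁺/Cu reduced at the cathode, E°cell = +0.34 − (−0.40) = +0.74 V and n = 2.
Q = [Cr³⁺(aq)]^2 / ([Cu²⁺(aq)]·[Cr²⁺(aq)]^2) = 1.15×10^−5, so log Q = −4.939 and E = +0.74 − (0.0592/2)(−4.939) = +0.8862 V.
Finally ΔG = −nFE = −(2)(96500 C/mol)(+0.8862 V) = −171 kJ/mol.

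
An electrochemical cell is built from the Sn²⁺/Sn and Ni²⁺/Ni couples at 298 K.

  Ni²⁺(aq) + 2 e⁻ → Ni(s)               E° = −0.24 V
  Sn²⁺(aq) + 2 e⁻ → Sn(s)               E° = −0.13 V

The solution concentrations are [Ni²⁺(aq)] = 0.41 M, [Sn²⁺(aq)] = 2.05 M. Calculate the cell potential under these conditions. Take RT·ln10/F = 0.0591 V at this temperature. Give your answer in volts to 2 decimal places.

+0.13 V

The Sn²⁺/Sn couple has the more positive E°, so it is the cathode; Ni²⁺/Ni is the anode.
The standard potential is −0.13 − (−0.24) = +0.11 V and the balanced reaction transfers n = 2 electrons.
Balancing gives Sn²⁺(aq) + Ni(s) → Sn(s) + Ni²⁺(aq); hence Q = [Ni²⁺(aq)] / [Sn²⁺(aq)] = 0.2 (log Q = −0.699).
Applying E = E° − (RT ln10/nF)·log Q gives +0.11 − (0.0591/2)(−0.699) = +0.13 V.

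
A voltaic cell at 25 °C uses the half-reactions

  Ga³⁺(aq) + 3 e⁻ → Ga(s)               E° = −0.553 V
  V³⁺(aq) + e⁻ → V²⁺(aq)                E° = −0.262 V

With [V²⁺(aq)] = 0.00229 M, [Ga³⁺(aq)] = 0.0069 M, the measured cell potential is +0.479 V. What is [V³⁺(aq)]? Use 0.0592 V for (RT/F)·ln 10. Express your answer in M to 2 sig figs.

With V³⁺/V²⁺ at the cathode and Ga³⁺/Ga at the anode, E°cell = −0.262 − (−0.553) = +0.291 V (n = 3).
Since E = E° − (0.0592/n)·log Q, log Q = n(E° − E)/0.0592 = −9.527.
For 3 V³⁺(aq) + Ga(s) → 3 V²⁺(aq) + Ga³⁺(aq), the reaction quotient is Q = ([V²⁺(aq)]^3·[Ga³⁺(aq)]) / [V³⁺(aq)]^3.
Isolating [V³⁺(aq)] in Q = 10^{−9.527} yields log [V³⁺(aq)] = −0.185, i.e. 0.65 M.

0.65 M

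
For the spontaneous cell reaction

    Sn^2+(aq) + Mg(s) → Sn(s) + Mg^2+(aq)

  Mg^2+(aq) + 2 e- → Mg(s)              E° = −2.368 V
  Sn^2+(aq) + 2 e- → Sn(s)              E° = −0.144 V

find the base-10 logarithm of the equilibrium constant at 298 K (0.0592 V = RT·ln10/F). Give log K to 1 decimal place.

The Sn²⁺/Sn couple is reduced (cathode); E°cell = −0.144 − (−2.368) = +2.224 V with n = 2.
At equilibrium E = 0, so log K = nE°cell / 0.0592 = (2)(+2.224) / 0.0592 = 75.1.

log K = 75.1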